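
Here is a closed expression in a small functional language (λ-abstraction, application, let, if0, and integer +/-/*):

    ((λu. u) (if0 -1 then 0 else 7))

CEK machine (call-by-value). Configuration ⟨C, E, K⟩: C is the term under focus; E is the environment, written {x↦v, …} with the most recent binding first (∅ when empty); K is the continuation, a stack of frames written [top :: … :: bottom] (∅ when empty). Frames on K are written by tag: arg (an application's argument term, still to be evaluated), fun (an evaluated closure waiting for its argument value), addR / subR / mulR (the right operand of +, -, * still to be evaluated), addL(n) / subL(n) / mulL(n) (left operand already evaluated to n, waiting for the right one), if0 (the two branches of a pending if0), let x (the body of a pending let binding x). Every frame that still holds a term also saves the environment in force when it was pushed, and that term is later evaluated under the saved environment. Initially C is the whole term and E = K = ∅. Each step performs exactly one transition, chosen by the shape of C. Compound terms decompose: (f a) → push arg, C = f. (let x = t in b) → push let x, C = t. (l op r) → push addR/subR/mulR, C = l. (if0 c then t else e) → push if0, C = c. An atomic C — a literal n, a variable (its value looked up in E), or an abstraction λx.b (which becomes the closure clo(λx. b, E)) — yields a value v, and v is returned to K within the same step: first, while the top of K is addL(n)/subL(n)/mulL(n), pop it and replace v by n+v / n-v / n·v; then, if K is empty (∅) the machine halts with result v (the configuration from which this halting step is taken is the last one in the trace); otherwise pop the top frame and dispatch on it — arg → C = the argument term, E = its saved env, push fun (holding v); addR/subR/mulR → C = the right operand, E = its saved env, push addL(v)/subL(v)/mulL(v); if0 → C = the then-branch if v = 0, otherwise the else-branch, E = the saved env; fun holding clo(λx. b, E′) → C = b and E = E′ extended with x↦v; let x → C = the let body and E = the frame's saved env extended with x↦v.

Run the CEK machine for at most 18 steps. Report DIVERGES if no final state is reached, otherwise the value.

Answer: 7

Execution trace:
t=0: [C=((λu. u) (if0 -1 then 0 else 7)) | E=∅ | K=∅]
t=1: [C=(λu. u) | E=∅ | K=[arg]]
t=2: [C=(if0 -1 then 0 else 7) | E=∅ | K=[fun]]
t=3: [C=-1 | E=∅ | K=[if0 :: fun]]
t=4: [C=7 | E=∅ | K=[fun]]
t=5: [C=u | E={u↦7} | K=∅]
→ final value 7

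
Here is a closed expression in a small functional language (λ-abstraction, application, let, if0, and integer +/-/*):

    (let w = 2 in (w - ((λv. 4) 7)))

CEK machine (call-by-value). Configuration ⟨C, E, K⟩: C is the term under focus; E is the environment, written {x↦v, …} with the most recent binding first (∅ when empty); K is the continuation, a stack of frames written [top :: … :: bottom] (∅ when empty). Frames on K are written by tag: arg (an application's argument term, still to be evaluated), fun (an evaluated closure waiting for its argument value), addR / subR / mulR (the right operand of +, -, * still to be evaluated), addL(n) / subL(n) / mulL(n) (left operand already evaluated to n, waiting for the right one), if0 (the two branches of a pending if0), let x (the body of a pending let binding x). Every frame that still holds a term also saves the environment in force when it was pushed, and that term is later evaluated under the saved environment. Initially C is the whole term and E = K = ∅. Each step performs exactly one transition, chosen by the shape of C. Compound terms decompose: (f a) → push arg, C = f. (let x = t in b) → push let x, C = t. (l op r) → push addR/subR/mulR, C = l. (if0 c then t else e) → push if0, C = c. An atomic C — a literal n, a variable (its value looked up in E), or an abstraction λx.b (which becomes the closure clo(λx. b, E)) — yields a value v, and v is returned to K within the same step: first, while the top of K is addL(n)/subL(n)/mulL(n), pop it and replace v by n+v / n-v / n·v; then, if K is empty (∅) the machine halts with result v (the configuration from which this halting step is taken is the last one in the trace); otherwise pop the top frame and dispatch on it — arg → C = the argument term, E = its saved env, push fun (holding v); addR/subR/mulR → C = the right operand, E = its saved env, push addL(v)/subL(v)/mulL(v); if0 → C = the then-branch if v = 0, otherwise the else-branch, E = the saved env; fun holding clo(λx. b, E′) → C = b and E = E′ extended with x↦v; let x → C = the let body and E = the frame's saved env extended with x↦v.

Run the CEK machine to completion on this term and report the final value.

Answer: -2

Execution trace:
[0] [C=(let w = 2 in (w - ((λv. 4) 7))) | E=∅ | K=∅]
[1] [C=2 | E=∅ | K=[let w]]
[2] [C=(w - ((λv. 4) 7)) | E={w↦2} | K=∅]
[3] [C=w | E={w↦2} | K=[subR]]
[4] [C=((λv. 4) 7) | E={w↦2} | K=[subL(2)]]
[5] [C=(λv. 4) | E={w↦2} | K=[arg :: subL(2)]]
[6] [C=7 | E={w↦2} | K=[fun :: subL(2)]]
[7] [C=4 | E={v↦7, w↦2} | K=[subL(2)]]
→ final value -2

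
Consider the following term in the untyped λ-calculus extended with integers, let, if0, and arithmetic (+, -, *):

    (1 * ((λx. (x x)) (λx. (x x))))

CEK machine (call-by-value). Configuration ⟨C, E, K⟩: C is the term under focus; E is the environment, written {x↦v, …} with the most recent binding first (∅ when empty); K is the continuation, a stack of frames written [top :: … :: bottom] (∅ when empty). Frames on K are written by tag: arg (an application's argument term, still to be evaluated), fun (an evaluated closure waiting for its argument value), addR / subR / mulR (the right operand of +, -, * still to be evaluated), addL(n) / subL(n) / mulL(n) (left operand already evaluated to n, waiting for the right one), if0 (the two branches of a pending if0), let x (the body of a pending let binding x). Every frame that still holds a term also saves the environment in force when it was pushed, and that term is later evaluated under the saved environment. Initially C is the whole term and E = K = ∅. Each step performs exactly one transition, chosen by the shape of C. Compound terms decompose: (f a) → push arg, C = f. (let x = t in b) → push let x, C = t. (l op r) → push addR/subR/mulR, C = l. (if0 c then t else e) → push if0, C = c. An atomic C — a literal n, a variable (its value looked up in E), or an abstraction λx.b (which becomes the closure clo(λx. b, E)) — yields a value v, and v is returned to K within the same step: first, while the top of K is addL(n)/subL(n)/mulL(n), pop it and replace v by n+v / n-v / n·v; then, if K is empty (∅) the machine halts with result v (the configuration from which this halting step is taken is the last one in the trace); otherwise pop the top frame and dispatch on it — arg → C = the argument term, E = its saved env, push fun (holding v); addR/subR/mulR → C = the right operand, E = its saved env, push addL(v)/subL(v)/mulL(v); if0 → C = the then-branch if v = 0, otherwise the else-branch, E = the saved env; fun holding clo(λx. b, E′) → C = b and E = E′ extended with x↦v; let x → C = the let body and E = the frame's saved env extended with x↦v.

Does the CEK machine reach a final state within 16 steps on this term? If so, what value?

0. <C=(1 * ((λx. (x x)) (λx. (x x)))), E=∅, K=∅>
1. <C=1, E=∅, K=[mulR]>
2. <C=((λx. (x x)) (λx. (x x))), E=∅, K=[mulL(1)]>
3. <C=(λx. (x x)), E=∅, K=[arg :: mulL(1)]>
4. <C=(λx. (x x)), E=∅, K=[fun :: mulL(1)]>
5. <C=(x x), E={x↦clo(λx. (x x), ∅)}, K=[mulL(1)]>
6. <C=x, E={x↦clo(λx. (x x), ∅)}, K=[arg :: mulL(1)]>
7. <C=x, E={x↦clo(λx. (x x), ∅)}, K=[fun :: mulL(1)]>
… configuration repeats with period 3 (steps 5–7 recur indefinitely) …

Answer: DIVERGES (no final state within 16 steps)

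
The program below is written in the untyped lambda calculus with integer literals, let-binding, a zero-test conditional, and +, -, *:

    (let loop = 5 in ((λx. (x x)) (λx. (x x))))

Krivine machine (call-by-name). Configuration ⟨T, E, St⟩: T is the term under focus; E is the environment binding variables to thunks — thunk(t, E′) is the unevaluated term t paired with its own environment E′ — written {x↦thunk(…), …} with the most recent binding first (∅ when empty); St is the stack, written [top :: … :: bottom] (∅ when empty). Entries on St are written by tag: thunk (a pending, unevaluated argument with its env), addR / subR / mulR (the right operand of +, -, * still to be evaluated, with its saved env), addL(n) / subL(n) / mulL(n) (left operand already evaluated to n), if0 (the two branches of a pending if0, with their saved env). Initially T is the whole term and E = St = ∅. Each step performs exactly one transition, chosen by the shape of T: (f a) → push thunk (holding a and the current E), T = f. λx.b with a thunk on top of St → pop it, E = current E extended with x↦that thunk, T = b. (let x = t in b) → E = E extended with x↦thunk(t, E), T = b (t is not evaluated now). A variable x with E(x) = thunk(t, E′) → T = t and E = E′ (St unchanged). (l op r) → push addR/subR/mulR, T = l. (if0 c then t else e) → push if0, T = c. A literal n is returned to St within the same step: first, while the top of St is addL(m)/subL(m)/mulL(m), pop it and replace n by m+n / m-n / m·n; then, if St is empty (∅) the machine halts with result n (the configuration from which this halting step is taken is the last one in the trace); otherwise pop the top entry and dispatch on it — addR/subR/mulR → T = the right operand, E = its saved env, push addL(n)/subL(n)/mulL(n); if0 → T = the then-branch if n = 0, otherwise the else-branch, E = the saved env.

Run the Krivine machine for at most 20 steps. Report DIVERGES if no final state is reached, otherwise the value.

t=0: <T=(let loop = 5 in ((λx. (x x)) (λx. (x x)))), E=∅, St=∅>
t=1: <T=((λx. (x x)) (λx. (x x))), E={loop↦thunk(5, ∅)}, St=∅>
t=2: <T=(λx. (x x)), E={loop↦thunk(5, ∅)}, St=[thunk]>
t=3: <T=(x x), E={x↦thunk((λx. (x x)), {loop↦thunk(5, ∅)}), loop↦thunk(5, ∅)}, St=∅>
t=4: <T=x, E={x↦thunk((λx. (x x)), {loop↦thunk(5, ∅)}), loop↦thunk(5, ∅)}, St=[thunk]>
t=5: <T=(λx. (x x)), E={loop↦thunk(5, ∅)}, St=[thunk]>
t=6: <T=(x x), E={x↦thunk(x, {x↦thunk((λx. (x x)), {loop↦thunk(5, ∅)}), loop↦thunk(5, ∅)}), loop↦thunk(5, ∅)}, St=∅>
t=7: <T=x, E={x↦thunk(x, {x↦thunk((λx. (x x)), {loop↦thunk(5, ∅)}), loop↦thunk(5, ∅)}), loop↦thunk(5, ∅)}, St=[thunk]>
t=8: <T=x, E={x↦thunk((λx. (x x)), {loop↦thunk(5, ∅)}), loop↦thunk(5, ∅)}, St=[thunk]>
t=9: <T=(λx. (x x)), E={loop↦thunk(5, ∅)}, St=[thunk]>
t=10: <T=(x x), E={x↦thunk(x, {x↦thunk(x, {x↦thunk((λx. (x x)), {loop↦thunk(5, ∅)}), loop↦thunk(5, ∅)}), loop↦thunk(5, ∅)}), loop↦thunk(5, ∅)}, St=∅>
t=11: <T=x, E={x↦thunk(x, {x↦thunk(x, {x↦thunk((λx. (x x)), {loop↦thunk(5, ∅)}), loop↦thunk(5, ∅)}), loop↦thunk(5, ∅)}), loop↦thunk(5, ∅)}, St=[thunk]>
t=12: <T=x, E={x↦thunk(x, {x↦thunk((λx. (x x)), {loop↦thunk(5, ∅)}), loop↦thunk(5, ∅)}), loop↦thunk(5, ∅)}, St=[thunk]>
t=13: <T=x, E={x↦thunk((λx. (x x)), {loop↦thunk(5, ∅)}), loop↦thunk(5, ∅)}, St=[thunk]>
t=14: <T=(λx. (x x)), E={loop↦thunk(5, ∅)}, St=[thunk]>
t=15: <T=(x x), E={x↦thunk(x, {x↦thunk(x, {x↦thunk(x, {x↦thunk((λx. (x x)), {loop↦thunk(5, ∅)}), loop↦thunk(5, ∅)}), loop↦thunk(5, ∅)}), loop↦thunk(5, ∅)}), loop↦thunk(5, ∅)}, St=∅>
t=16: <T=x, E={x↦thunk(x, {x↦thunk(x, {x↦thunk(x, {x↦thunk((λx. (x x)), {loop↦thunk(5, ∅)}), loop↦thunk(5, ∅)}), loop↦thunk(5, ∅)}), loop↦thunk(5, ∅)}), loop↦thunk(5, ∅)}, St=[thunk]>
t=17: <T=x, E={x↦thunk(x, {x↦thunk(x, {x↦thunk((λx. (x x)), {loop↦thunk(5, ∅)}), loop↦thunk(5, ∅)}), loop↦thunk(5, ∅)}), loop↦thunk(5, ∅)}, St=[thunk]>
t=18: <T=x, E={x↦thunk(x, {x↦thunk((λx. (x x)), {loop↦thunk(5, ∅)}), loop↦thunk(5, ∅)}), loop↦thunk(5, ∅)}, St=[thunk]>
t=19: <T=x, E={x↦thunk((λx. (x x)), {loop↦thunk(5, ∅)}), loop↦thunk(5, ∅)}, St=[thunk]>
t=20: <T=(λx. (x x)), E={loop↦thunk(5, ∅)}, St=[thunk]>
→ 20 transitions taken and the configuration is still not final: no result within 20 steps

Answer: DIVERGES (no final state within 20 steps)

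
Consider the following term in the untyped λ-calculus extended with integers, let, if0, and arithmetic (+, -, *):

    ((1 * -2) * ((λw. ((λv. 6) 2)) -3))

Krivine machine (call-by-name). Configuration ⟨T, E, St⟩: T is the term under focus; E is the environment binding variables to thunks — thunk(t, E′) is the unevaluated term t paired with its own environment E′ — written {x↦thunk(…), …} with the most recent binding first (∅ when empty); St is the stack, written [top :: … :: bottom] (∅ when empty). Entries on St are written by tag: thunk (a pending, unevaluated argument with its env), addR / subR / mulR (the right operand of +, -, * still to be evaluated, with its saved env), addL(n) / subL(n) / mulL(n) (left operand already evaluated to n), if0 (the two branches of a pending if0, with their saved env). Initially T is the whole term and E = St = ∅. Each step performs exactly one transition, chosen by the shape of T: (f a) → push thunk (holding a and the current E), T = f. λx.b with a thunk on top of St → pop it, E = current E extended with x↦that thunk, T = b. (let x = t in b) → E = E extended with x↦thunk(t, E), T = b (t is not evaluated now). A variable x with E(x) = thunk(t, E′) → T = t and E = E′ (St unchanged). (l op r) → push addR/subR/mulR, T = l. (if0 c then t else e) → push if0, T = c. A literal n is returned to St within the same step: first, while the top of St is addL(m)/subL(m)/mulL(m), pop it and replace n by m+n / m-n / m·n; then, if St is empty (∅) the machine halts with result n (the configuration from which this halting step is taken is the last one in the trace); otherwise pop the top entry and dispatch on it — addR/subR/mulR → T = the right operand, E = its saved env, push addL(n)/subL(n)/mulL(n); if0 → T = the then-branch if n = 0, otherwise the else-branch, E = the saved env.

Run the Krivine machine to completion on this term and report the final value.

0. <T=((1 * -2) * ((λw. ((λv. 6) 2)) -3)), E=∅, St=∅>
1. <T=(1 * -2), E=∅, St=[mulR]>
2. <T=1, E=∅, St=[mulR :: mulR]>
3. <T=-2, E=∅, St=[mulL(1) :: mulR]>
4. <T=((λw. ((λv. 6) 2)) -3), E=∅, St=[mulL(-2)]>
5. <T=(λw. ((λv. 6) 2)), E=∅, St=[thunk :: mulL(-2)]>
6. <T=((λv. 6) 2), E={w↦thunk(-3, ∅)}, St=[mulL(-2)]>
7. <T=(λv. 6), E={w↦thunk(-3, ∅)}, St=[thunk :: mulL(-2)]>
8. <T=6, E={v↦thunk(2, {w↦thunk(-3, ∅)}), w↦thunk(-3, ∅)}, St=[mulL(-2)]>
→ final value -12

Answer: -12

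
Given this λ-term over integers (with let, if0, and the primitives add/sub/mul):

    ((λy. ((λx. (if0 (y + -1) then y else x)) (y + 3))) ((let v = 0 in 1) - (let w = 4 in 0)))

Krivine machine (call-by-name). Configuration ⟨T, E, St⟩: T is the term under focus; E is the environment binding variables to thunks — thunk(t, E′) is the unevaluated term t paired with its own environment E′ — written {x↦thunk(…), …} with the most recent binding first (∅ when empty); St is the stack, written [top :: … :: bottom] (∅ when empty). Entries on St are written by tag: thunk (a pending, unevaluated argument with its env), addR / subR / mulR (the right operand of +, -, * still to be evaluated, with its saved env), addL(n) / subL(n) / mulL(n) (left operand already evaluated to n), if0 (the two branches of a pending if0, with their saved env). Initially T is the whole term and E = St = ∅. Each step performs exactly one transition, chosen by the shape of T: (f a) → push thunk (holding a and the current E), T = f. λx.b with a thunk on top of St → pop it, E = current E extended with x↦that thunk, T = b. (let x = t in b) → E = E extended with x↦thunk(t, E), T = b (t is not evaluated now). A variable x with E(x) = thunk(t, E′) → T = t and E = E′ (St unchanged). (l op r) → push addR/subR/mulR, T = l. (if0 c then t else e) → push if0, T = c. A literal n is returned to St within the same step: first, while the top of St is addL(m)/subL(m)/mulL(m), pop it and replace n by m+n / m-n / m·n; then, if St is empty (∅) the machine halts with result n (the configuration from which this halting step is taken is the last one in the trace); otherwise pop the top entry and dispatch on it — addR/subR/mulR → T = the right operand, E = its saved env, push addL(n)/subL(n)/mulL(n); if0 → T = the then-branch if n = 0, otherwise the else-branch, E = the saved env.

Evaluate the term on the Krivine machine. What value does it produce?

0. ⟨T=((λy. ((λx. (if0 (y + -1) then y else x)) (y + 3))) ((let v = 0 in 1) - (let w = 4 in 0))); E=∅; St=∅⟩
1. ⟨T=(λy. ((λx. (if0 (y + -1) then y else x)) (y + 3))); E=∅; St=[thunk]⟩
2. ⟨T=((λx. (if0 (y + -1) then y else x)) (y + 3)); E={y↦thunk(((let v = 0 in 1) - (let w = 4 in 0)), ∅)}; St=∅⟩
3. ⟨T=(λx. (if0 (y + -1) then y else x)); E={y↦thunk(((let v = 0 in 1) - (let w = 4 in 0)), ∅)}; St=[thunk]⟩
4. ⟨T=(if0 (y + -1) then y else x); E={x↦thunk((y + 3), {y↦thunk(((let v = 0 in 1) - (let w = 4 in 0)), ∅)}), y↦thunk(((let v = 0 in 1) - (let w = 4 in 0)), ∅)}; St=∅⟩
5. ⟨T=(y + -1); E={x↦thunk((y + 3), {y↦thunk(((let v = 0 in 1) - (let w = 4 in 0)), ∅)}), y↦thunk(((let v = 0 in 1) - (let w = 4 in 0)), ∅)}; St=[if0]⟩
6. ⟨T=y; E={x↦thunk((y + 3), {y↦thunk(((let v = 0 in 1) - (let w = 4 in 0)), ∅)}), y↦thunk(((let v = 0 in 1) - (let w = 4 in 0)), ∅)}; St=[addR :: if0]⟩
7. ⟨T=((let v = 0 in 1) - (let w = 4 in 0)); E=∅; St=[addR :: if0]⟩
8. ⟨T=(let v = 0 in 1); E=∅; St=[subR :: addR :: if0]⟩
9. ⟨T=1; E={v↦thunk(0, ∅)}; St=[subR :: addR :: if0]⟩
10. ⟨T=(let w = 4 in 0); E=∅; St=[subL(1) :: addR :: if0]⟩
11. ⟨T=0; E={w↦thunk(4, ∅)}; St=[subL(1) :: addR :: if0]⟩
12. ⟨T=-1; E={x↦thunk((y + 3), {y↦thunk(((let v = 0 in 1) - (let w = 4 in 0)), ∅)}), y↦thunk(((let v = 0 in 1) - (let w = 4 in 0)), ∅)}; St=[addL(1) :: if0]⟩
13. ⟨T=y; E={x↦thunk((y + 3), {y↦thunk(((let v = 0 in 1) - (let w = 4 in 0)), ∅)}), y↦thunk(((let v = 0 in 1) - (let w = 4 in 0)), ∅)}; St=∅⟩
14. ⟨T=((let v = 0 in 1) - (let w = 4 in 0)); E=∅; St=∅⟩
15. ⟨T=(let v = 0 in 1); E=∅; St=[subR]⟩
16. ⟨T=1; E={v↦thunk(0, ∅)}; St=[subR]⟩
17. ⟨T=(let w = 4 in 0); E=∅; St=[subL(1)]⟩
18. ⟨T=0; E={w↦thunk(4, ∅)}; St=[subL(1)]⟩
→ final value 1

Answer: 1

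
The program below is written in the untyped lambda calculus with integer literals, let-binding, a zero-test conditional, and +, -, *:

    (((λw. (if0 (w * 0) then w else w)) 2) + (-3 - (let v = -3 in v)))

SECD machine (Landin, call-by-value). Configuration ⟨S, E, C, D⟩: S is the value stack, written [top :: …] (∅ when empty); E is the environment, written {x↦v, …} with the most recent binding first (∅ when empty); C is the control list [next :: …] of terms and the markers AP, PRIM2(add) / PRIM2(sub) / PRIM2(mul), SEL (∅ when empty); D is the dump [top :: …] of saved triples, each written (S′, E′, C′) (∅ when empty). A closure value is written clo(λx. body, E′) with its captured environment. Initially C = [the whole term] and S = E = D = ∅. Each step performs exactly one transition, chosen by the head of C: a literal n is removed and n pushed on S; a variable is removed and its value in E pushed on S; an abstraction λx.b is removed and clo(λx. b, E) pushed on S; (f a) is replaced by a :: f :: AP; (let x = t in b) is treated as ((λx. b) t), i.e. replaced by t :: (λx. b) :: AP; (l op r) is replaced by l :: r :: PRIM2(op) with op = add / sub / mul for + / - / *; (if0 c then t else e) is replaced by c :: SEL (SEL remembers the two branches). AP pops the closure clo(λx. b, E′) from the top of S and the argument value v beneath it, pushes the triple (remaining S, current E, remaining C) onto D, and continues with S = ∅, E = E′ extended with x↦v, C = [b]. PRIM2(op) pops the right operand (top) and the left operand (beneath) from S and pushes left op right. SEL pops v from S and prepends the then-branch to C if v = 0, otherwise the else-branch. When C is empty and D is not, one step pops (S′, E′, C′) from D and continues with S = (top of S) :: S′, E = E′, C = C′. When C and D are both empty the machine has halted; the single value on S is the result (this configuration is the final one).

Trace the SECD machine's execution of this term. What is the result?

Answer: 2

Derivation:
t=0: [S=∅ | E=∅ | C=[(((λw. (if0 (w * 0) then w else w)) 2) + (-3 - (let v = -3 in v)))] | D=∅]
t=1: [S=∅ | E=∅ | C=[((λw. (if0 (w * 0) then w else w)) 2) :: (-3 - (let v = -3 in v)) :: PRIM2(add)] | D=∅]
t=2: [S=∅ | E=∅ | C=[2 :: (λw. (if0 (w * 0) then w else w)) :: AP :: (-3 - (let v = -3 in v)) :: PRIM2(add)] | D=∅]
t=3: [S=[2] | E=∅ | C=[(λw. (if0 (w * 0) then w else w)) :: AP :: (-3 - (let v = -3 in v)) :: PRIM2(add)] | D=∅]
t=4: [S=[clo(λw. (if0 (w * 0) then w else w), ∅) :: 2] | E=∅ | C=[AP :: (-3 - (let v = -3 in v)) :: PRIM2(add)] | D=∅]
t=5: [S=∅ | E={w↦2} | C=[(if0 (w * 0) then w else w)] | D=[(∅, ∅, [(-3 - (let v = -3 in v)) :: PRIM2(add)])]]
t=6: [S=∅ | E={w↦2} | C=[(w * 0) :: SEL] | D=[(∅, ∅, [(-3 - (let v = -3 in v)) :: PRIM2(add)])]]
t=7: [S=∅ | E={w↦2} | C=[w :: 0 :: PRIM2(mul) :: SEL] | D=[(∅, ∅, [(-3 - (let v = -3 in v)) :: PRIM2(add)])]]
t=8: [S=[2] | E={w↦2} | C=[0 :: PRIM2(mul) :: SEL] | D=[(∅, ∅, [(-3 - (let v = -3 in v)) :: PRIM2(add)])]]
t=9: [S=[0 :: 2] | E={w↦2} | C=[PRIM2(mul) :: SEL] | D=[(∅, ∅, [(-3 - (let v = -3 in v)) :: PRIM2(add)])]]
t=10: [S=[0] | E={w↦2} | C=[SEL] | D=[(∅, ∅, [(-3 - (let v = -3 in v)) :: PRIM2(add)])]]
t=11: [S=∅ | E={w↦2} | C=[w] | D=[(∅, ∅, [(-3 - (let v = -3 in v)) :: PRIM2(add)])]]
t=12: [S=[2] | E={w↦2} | C=∅ | D=[(∅, ∅, [(-3 - (let v = -3 in v)) :: PRIM2(add)])]]
t=13: [S=[2] | E=∅ | C=[(-3 - (let v = -3 in v)) :: PRIM2(add)] | D=∅]
t=14: [S=[2] | E=∅ | C=[-3 :: (let v = -3 in v) :: PRIM2(sub) :: PRIM2(add)] | D=∅]
t=15: [S=[-3 :: 2] | E=∅ | C=[(let v = -3 in v) :: PRIM2(sub) :: PRIM2(add)] | D=∅]
t=16: [S=[-3 :: 2] | E=∅ | C=[-3 :: (λv. v) :: AP :: PRIM2(sub) :: PRIM2(add)] | D=∅]
t=17: [S=[-3 :: -3 :: 2] | E=∅ | C=[(λv. v) :: AP :: PRIM2(sub) :: PRIM2(add)] | D=∅]
t=18: [S=[clo(λv. v, ∅) :: -3 :: -3 :: 2] | E=∅ | C=[AP :: PRIM2(sub) :: PRIM2(add)] | D=∅]
t=19: [S=∅ | E={v↦-3} | C=[v] | D=[([-3 :: 2], ∅, [PRIM2(sub) :: PRIM2(add)])]]
t=20: [S=[-3] | E={v↦-3} | C=∅ | D=[([-3 :: 2], ∅, [PRIM2(sub) :: PRIM2(add)])]]
t=21: [S=[-3 :: -3 :: 2] | E=∅ | C=[PRIM2(sub) :: PRIM2(add)] | D=∅]
t=22: [S=[0 :: 2] | E=∅ | C=[PRIM2(add)] | D=∅]
t=23: [S=[2] | E=∅ | C=∅ | D=∅]
→ final value 2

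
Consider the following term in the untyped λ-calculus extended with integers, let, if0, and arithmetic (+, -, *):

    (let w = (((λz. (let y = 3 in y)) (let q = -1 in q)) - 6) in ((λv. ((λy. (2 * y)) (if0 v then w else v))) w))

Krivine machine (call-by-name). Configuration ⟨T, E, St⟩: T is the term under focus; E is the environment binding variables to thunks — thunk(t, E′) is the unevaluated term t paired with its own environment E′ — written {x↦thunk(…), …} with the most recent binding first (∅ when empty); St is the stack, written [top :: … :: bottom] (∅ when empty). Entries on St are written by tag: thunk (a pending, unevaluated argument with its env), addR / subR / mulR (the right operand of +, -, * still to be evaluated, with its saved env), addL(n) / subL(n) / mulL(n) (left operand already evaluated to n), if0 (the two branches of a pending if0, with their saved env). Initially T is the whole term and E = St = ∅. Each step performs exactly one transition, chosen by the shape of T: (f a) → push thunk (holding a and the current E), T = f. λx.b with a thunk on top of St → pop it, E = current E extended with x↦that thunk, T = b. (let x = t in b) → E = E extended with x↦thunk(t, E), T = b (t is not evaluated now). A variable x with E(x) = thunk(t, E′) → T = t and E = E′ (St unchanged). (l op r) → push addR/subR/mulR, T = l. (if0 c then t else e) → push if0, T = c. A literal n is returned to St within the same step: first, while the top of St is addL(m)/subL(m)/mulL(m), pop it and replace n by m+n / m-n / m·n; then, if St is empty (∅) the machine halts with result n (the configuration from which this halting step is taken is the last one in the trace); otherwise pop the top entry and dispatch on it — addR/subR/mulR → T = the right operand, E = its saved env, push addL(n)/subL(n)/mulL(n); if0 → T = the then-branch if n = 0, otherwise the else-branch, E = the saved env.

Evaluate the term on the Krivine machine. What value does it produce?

0. <T=(let w = (((λz. (let y = 3 in y)) (let q = -1 in q)) - 6) in ((λv. ((λy. (2 * y)) (if0 v then w else v))) w)), E=∅, St=∅>
1. <T=((λv. ((λy. (2 * y)) (if0 v then w else v))) w), E={w↦thunk((((λz. (let y = 3 in y)) (let q = -1 in q)) - 6), ∅)}, St=∅>
2. <T=(λv. ((λy. (2 * y)) (if0 v then w else v))), E={w↦thunk((((λz. (let y = 3 in y)) (let q = -1 in q)) - 6), ∅)}, St=[thunk]>
3. <T=((λy. (2 * y)) (if0 v then w else v)), E={v↦thunk(w, {w↦thunk((((λz. (let y = 3 in y)) (let q = -1 in q)) - 6), ∅)}), w↦thunk((((λz. (let y = 3 in y)) (let q = -1 in q)) - 6), ∅)}, St=∅>
4. <T=(λy. (2 * y)), E={v↦thunk(w, {w↦thunk((((λz. (let y = 3 in y)) (let q = -1 in q)) - 6), ∅)}), w↦thunk((((λz. (let y = 3 in y)) (let q = -1 in q)) - 6), ∅)}, St=[thunk]>
5. <T=(2 * y), E={y↦thunk((if0 v then w else v), {v↦thunk(w, {w↦thunk((((λz. (let y = 3 in y)) (let q = -1 in q)) - 6), ∅)}), w↦thunk((((λz. (let y = 3 in y)) (let q = -1 in q)) - 6), ∅)}), v↦thunk(w, {w↦thunk((((λz. (let y = 3 in y)) (let q = -1 in q)) - 6), ∅)}), w↦thunk((((λz. (let y = 3 in y)) (let q = -1 in q)) - 6), ∅)}, St=∅>
6. <T=2, E={y↦thunk((if0 v then w else v), {v↦thunk(w, {w↦thunk((((λz. (let y = 3 in y)) (let q = -1 in q)) - 6), ∅)}), w↦thunk((((λz. (let y = 3 in y)) (let q = -1 in q)) - 6), ∅)}), v↦thunk(w, {w↦thunk((((λz. (let y = 3 in y)) (let q = -1 in q)) - 6), ∅)}), w↦thunk((((λz. (let y = 3 in y)) (let q = -1 in q)) - 6), ∅)}, St=[mulR]>
7. <T=y, E={y↦thunk((if0 v then w else v), {v↦thunk(w, {w↦thunk((((λz. (let y = 3 in y)) (let q = -1 in q)) - 6), ∅)}), w↦thunk((((λz. (let y = 3 in y)) (let q = -1 in q)) - 6), ∅)}), v↦thunk(w, {w↦thunk((((λz. (let y = 3 in y)) (let q = -1 in q)) - 6), ∅)}), w↦thunk((((λz. (let y = 3 in y)) (let q = -1 in q)) - 6), ∅)}, St=[mulL(2)]>
8. <T=(if0 v then w else v), E={v↦thunk(w, {w↦thunk((((λz. (let y = 3 in y)) (let q = -1 in q)) - 6), ∅)}), w↦thunk((((λz. (let y = 3 in y)) (let q = -1 in q)) - 6), ∅)}, St=[mulL(2)]>
9. <T=v, E={v↦thunk(w, {w↦thunk((((λz. (let y = 3 in y)) (let q = -1 in q)) - 6), ∅)}), w↦thunk((((λz. (let y = 3 in y)) (let q = -1 in q)) - 6), ∅)}, St=[if0 :: mulL(2)]>
10. <T=w, E={w↦thunk((((λz. (let y = 3 in y)) (let q = -1 in q)) - 6), ∅)}, St=[if0 :: mulL(2)]>
11. <T=(((λz. (let y = 3 in y)) (let q = -1 in q)) - 6), E=∅, St=[if0 :: mulL(2)]>
12. <T=((λz. (let y = 3 in y)) (let q = -1 in q)), E=∅, St=[subR :: if0 :: mulL(2)]>
13. <T=(λz. (let y = 3 in y)), E=∅, St=[thunk :: subR :: if0 :: mulL(2)]>
14. <T=(let y = 3 in y), E={z↦thunk((let q = -1 in q), ∅)}, St=[subR :: if0 :: mulL(2)]>
15. <T=y, E={y↦thunk(3, {z↦thunk((let q = -1 in q), ∅)}), z↦thunk((let q = -1 in q), ∅)}, St=[subR :: if0 :: mulL(2)]>
16. <T=3, E={z↦thunk((let q = -1 in q), ∅)}, St=[subR :: if0 :: mulL(2)]>
17. <T=6, E=∅, St=[subL(3) :: if0 :: mulL(2)]>
18. <T=v, E={v↦thunk(w, {w↦thunk((((λz. (let y = 3 in y)) (let q = -1 in q)) - 6), ∅)}), w↦thunk((((λz. (let y = 3 in y)) (let q = -1 in q)) - 6), ∅)}, St=[mulL(2)]>
19. <T=w, E={w↦thunk((((λz. (let y = 3 in y)) (let q = -1 in q)) - 6), ∅)}, St=[mulL(2)]>
20. <T=(((λz. (let y = 3 in y)) (let q = -1 in q)) - 6), E=∅, St=[mulL(2)]>
21. <T=((λz. (let y = 3 in y)) (let q = -1 in q)), E=∅, St=[subR :: mulL(2)]>
22. <T=(λz. (let y = 3 in y)), E=∅, St=[thunk :: subR :: mulL(2)]>
23. <T=(let y = 3 in y), E={z↦thunk((let q = -1 in q), ∅)}, St=[subR :: mulL(2)]>
24. <T=y, E={y↦thunk(3, {z↦thunk((let q = -1 in q), ∅)}), z↦thunk((let q = -1 in q), ∅)}, St=[subR :: mulL(2)]>
25. <T=3, E={z↦thunk((let q = -1 in q), ∅)}, St=[subR :: mulL(2)]>
26. <T=6, E=∅, St=[subL(3) :: mulL(2)]>
→ final value -6

Answer: -6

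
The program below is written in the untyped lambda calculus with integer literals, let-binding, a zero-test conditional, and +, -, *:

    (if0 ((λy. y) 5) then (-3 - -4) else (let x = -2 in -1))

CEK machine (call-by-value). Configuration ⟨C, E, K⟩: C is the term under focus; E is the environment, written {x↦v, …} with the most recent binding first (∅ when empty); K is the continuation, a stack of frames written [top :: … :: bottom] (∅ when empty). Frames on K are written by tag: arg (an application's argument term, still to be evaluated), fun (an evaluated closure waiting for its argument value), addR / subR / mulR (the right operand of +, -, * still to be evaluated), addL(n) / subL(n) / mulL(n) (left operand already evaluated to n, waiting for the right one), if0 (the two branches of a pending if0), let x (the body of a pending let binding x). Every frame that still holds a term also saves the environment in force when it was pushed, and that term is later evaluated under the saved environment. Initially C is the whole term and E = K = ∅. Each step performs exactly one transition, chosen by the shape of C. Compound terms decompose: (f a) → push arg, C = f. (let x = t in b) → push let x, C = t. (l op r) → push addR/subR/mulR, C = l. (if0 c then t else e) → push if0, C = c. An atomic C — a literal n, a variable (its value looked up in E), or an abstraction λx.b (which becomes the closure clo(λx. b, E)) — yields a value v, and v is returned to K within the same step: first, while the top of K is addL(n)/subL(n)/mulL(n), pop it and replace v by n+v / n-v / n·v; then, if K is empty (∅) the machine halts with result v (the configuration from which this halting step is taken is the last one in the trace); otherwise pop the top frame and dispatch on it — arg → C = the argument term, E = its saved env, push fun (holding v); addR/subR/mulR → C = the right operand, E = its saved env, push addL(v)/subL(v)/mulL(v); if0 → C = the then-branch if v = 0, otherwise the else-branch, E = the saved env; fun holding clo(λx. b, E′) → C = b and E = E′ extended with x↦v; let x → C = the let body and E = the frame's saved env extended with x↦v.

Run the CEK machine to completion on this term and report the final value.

Answer: -1

Derivation:
0. ⟨C=(if0 ((λy. y) 5) then (-3 - -4) else (let x = -2 in -1)); E=∅; K=∅⟩
1. ⟨C=((λy. y) 5); E=∅; K=[if0]⟩
2. ⟨C=(λy. y); E=∅; K=[arg :: if0]⟩
3. ⟨C=5; E=∅; K=[fun :: if0]⟩
4. ⟨C=y; E={y↦5}; K=[if0]⟩
5. ⟨C=(let x = -2 in -1); E=∅; K=∅⟩
6. ⟨C=-2; E=∅; K=[let x]⟩
7. ⟨C=-1; E={x↦-2}; K=∅⟩
→ final value -1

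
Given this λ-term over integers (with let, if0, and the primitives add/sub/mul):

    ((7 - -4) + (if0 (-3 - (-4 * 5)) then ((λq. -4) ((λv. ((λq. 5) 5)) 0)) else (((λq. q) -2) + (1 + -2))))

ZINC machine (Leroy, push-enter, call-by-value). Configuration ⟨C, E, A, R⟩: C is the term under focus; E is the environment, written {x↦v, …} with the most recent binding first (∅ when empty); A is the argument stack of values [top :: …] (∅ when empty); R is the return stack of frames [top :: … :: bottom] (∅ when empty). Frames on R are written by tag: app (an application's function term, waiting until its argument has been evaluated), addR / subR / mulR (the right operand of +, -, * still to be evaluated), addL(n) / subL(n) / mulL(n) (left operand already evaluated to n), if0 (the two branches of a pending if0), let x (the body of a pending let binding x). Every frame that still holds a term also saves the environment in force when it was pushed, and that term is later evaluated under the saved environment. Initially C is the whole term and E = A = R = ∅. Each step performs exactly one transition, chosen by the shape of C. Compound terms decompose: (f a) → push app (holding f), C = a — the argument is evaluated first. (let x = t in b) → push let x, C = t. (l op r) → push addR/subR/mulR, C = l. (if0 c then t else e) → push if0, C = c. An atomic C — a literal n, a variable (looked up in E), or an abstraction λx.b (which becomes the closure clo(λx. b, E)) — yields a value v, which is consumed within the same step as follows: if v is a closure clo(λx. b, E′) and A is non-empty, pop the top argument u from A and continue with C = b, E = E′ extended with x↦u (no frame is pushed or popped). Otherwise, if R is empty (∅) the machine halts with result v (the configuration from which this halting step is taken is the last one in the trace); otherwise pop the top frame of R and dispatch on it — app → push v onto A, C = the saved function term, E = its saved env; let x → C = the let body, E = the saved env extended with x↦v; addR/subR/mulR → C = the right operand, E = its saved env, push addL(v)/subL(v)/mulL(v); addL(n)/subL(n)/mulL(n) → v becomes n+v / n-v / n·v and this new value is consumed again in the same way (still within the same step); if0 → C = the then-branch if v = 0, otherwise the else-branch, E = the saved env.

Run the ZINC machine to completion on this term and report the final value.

Answer: 8

Execution trace:
t=0: <C=((7 - -4) + (if0 (-3 - (-4 * 5)) then ((λq. -4) ((λv. ((λq. 5) 5)) 0)) else (((λq. q) -2) + (1 + -2)))), E=∅, A=∅, R=∅>
t=1: <C=(7 - -4), E=∅, A=∅, R=[addR]>
t=2: <C=7, E=∅, A=∅, R=[subR :: addR]>
t=3: <C=-4, E=∅, A=∅, R=[subL(7) :: addR]>
t=4: <C=(if0 (-3 - (-4 * 5)) then ((λq. -4) ((λv. ((λq. 5) 5)) 0)) else (((λq. q) -2) + (1 + -2))), E=∅, A=∅, R=[addL(11)]>
t=5: <C=(-3 - (-4 * 5)), E=∅, A=∅, R=[if0 :: addL(11)]>
t=6: <C=-3, E=∅, A=∅, R=[subR :: if0 :: addL(11)]>
t=7: <C=(-4 * 5), E=∅, A=∅, R=[subL(-3) :: if0 :: addL(11)]>
t=8: <C=-4, E=∅, A=∅, R=[mulR :: subL(-3) :: if0 :: addL(11)]>
t=9: <C=5, E=∅, A=∅, R=[mulL(-4) :: subL(-3) :: if0 :: addL(11)]>
t=10: <C=(((λq. q) -2) + (1 + -2)), E=∅, A=∅, R=[addL(11)]>
t=11: <C=((λq. q) -2), E=∅, A=∅, R=[addR :: addL(11)]>
t=12: <C=-2, E=∅, A=∅, R=[app :: addR :: addL(11)]>
t=13: <C=(λq. q), E=∅, A=[-2], R=[addR :: addL(11)]>
t=14: <C=q, E={q↦-2}, A=∅, R=[addR :: addL(11)]>
t=15: <C=(1 + -2), E=∅, A=∅, R=[addL(-2) :: addL(11)]>
t=16: <C=1, E=∅, A=∅, R=[addR :: addL(-2) :: addL(11)]>
t=17: <C=-2, E=∅, A=∅, R=[addL(1) :: addL(-2) :: addL(11)]>
→ final value 8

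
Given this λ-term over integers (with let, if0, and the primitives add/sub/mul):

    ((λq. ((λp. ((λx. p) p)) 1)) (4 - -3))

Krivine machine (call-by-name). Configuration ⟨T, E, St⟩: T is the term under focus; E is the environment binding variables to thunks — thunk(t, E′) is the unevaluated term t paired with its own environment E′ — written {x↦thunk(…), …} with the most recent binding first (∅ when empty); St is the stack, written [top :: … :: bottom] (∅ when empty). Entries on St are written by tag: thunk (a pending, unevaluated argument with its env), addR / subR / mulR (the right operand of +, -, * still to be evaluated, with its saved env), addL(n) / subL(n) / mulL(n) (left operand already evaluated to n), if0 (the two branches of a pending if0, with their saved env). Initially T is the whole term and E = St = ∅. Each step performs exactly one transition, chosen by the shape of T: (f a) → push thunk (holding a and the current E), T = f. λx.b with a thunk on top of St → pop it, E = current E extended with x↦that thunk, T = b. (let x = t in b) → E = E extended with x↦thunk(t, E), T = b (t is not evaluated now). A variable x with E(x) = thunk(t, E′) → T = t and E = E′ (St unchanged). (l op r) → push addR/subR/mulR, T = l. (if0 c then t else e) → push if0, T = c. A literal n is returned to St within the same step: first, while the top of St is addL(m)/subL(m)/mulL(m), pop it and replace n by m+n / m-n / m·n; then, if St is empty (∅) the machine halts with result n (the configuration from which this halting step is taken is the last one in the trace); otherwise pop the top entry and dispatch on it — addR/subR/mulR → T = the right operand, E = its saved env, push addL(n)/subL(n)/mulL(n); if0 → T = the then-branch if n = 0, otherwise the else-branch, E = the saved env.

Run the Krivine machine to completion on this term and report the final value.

Answer: 1

Derivation:
0. ⟨T=((λq. ((λp. ((λx. p) p)) 1)) (4 - -3)); E=∅; St=∅⟩
1. ⟨T=(λq. ((λp. ((λx. p) p)) 1)); E=∅; St=[thunk]⟩
2. ⟨T=((λp. ((λx. p) p)) 1); E={q↦thunk((4 - -3), ∅)}; St=∅⟩
3. ⟨T=(λp. ((λx. p) p)); E={q↦thunk((4 - -3), ∅)}; St=[thunk]⟩
4. ⟨T=((λx. p) p); E={p↦thunk(1, {q↦thunk((4 - -3), ∅)}), q↦thunk((4 - -3), ∅)}; St=∅⟩
5. ⟨T=(λx. p); E={p↦thunk(1, {q↦thunk((4 - -3), ∅)}), q↦thunk((4 - -3), ∅)}; St=[thunk]⟩
6. ⟨T=p; E={x↦thunk(p, {p↦thunk(1, {q↦thunk((4 - -3), ∅)}), q↦thunk((4 - -3), ∅)}), p↦thunk(1, {q↦thunk((4 - -3), ∅)}), q↦thunk((4 - -3), ∅)}; St=∅⟩
7. ⟨T=1; E={q↦thunk((4 - -3), ∅)}; St=∅⟩
→ final value 1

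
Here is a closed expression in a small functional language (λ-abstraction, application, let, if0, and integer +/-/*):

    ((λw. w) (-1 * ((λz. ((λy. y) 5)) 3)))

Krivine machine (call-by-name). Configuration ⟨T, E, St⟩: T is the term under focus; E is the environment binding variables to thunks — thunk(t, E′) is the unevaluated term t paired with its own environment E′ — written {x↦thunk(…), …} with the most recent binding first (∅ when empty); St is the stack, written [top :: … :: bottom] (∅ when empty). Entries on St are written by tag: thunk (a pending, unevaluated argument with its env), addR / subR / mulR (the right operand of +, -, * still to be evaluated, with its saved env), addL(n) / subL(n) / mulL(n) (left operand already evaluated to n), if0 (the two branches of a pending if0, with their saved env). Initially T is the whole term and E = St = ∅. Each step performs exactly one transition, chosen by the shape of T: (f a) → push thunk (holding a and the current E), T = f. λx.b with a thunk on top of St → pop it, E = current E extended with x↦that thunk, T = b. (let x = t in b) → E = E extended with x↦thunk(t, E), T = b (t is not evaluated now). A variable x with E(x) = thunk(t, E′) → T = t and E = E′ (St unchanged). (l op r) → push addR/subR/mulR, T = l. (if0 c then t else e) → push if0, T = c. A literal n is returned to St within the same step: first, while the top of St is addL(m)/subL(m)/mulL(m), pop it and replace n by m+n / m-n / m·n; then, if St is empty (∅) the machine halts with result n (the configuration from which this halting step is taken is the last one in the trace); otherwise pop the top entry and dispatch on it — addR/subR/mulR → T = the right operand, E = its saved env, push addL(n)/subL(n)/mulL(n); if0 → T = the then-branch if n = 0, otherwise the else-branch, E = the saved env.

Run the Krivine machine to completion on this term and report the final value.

step 0: ⟨T=((λw. w) (-1 * ((λz. ((λy. y) 5)) 3))); E=∅; St=∅⟩
step 1: ⟨T=(λw. w); E=∅; St=[thunk]⟩
step 2: ⟨T=w; E={w↦thunk((-1 * ((λz. ((λy. y) 5)) 3)), ∅)}; St=∅⟩
step 3: ⟨T=(-1 * ((λz. ((λy. y) 5)) 3)); E=∅; St=∅⟩
step 4: ⟨T=-1; E=∅; St=[mulR]⟩
step 5: ⟨T=((λz. ((λy. y) 5)) 3); E=∅; St=[mulL(-1)]⟩
step 6: ⟨T=(λz. ((λy. y) 5)); E=∅; St=[thunk :: mulL(-1)]⟩
step 7: ⟨T=((λy. y) 5); E={z↦thunk(3, ∅)}; St=[mulL(-1)]⟩
step 8: ⟨T=(λy. y); E={z↦thunk(3, ∅)}; St=[thunk :: mulL(-1)]⟩
step 9: ⟨T=y; E={y↦thunk(5, {z↦thunk(3, ∅)}), z↦thunk(3, ∅)}; St=[mulL(-1)]⟩
step 10: ⟨T=5; E={z↦thunk(3, ∅)}; St=[mulL(-1)]⟩
→ final value -5

Answer: -5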